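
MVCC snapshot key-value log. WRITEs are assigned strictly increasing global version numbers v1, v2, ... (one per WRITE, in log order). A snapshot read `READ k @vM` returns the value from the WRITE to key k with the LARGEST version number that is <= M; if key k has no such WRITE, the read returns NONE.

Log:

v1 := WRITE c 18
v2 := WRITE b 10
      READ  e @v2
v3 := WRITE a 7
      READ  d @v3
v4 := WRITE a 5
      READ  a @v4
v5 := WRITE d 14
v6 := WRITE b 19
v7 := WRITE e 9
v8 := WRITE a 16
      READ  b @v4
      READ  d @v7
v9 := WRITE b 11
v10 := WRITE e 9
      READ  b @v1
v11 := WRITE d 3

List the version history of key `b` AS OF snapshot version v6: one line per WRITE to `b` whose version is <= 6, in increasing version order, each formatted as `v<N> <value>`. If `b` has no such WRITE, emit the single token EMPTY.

Scan writes for key=b with version <= 6:
  v1 WRITE c 18 -> skip
  v2 WRITE b 10 -> keep
  v3 WRITE a 7 -> skip
  v4 WRITE a 5 -> skip
  v5 WRITE d 14 -> skip
  v6 WRITE b 19 -> keep
  v7 WRITE e 9 -> skip
  v8 WRITE a 16 -> skip
  v9 WRITE b 11 -> drop (> snap)
  v10 WRITE e 9 -> skip
  v11 WRITE d 3 -> skip
Collected: [(2, 10), (6, 19)]

Answer: v2 10
v6 19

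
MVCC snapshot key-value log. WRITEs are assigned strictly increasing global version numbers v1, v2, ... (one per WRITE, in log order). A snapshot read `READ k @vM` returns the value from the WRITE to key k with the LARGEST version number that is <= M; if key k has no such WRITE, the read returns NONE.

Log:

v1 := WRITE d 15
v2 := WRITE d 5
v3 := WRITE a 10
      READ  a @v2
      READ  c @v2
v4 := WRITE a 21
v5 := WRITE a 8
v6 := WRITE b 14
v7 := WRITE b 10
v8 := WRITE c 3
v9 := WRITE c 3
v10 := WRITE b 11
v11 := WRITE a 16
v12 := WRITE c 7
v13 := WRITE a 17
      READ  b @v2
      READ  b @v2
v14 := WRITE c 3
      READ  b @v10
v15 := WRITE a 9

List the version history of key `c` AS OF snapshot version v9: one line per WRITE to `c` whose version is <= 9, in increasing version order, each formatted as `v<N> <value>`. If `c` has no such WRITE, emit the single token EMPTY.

Scan writes for key=c with version <= 9:
  v1 WRITE d 15 -> skip
  v2 WRITE d 5 -> skip
  v3 WRITE a 10 -> skip
  v4 WRITE a 21 -> skip
  v5 WRITE a 8 -> skip
  v6 WRITE b 14 -> skip
  v7 WRITE b 10 -> skip
  v8 WRITE c 3 -> keep
  v9 WRITE c 3 -> keep
  v10 WRITE b 11 -> skip
  v11 WRITE a 16 -> skip
  v12 WRITE c 7 -> drop (> snap)
  v13 WRITE a 17 -> skip
  v14 WRITE c 3 -> drop (> snap)
  v15 WRITE a 9 -> skip
Collected: [(8, 3), (9, 3)]

Answer: v8 3
v9 3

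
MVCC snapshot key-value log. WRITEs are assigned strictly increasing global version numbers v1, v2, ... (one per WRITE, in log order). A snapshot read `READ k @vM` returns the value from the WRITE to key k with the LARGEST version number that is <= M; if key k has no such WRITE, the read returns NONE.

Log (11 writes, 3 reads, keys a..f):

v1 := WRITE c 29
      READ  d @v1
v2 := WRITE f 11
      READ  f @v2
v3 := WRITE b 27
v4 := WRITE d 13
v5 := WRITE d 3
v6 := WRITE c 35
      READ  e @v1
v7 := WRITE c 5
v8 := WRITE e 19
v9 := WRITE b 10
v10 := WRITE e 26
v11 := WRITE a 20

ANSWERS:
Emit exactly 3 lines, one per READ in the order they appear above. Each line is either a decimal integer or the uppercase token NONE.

Answer: NONE
11
NONE

Derivation:
v1: WRITE c=29  (c history now [(1, 29)])
READ d @v1: history=[] -> no version <= 1 -> NONE
v2: WRITE f=11  (f history now [(2, 11)])
READ f @v2: history=[(2, 11)] -> pick v2 -> 11
v3: WRITE b=27  (b history now [(3, 27)])
v4: WRITE d=13  (d history now [(4, 13)])
v5: WRITE d=3  (d history now [(4, 13), (5, 3)])
v6: WRITE c=35  (c history now [(1, 29), (6, 35)])
READ e @v1: history=[] -> no version <= 1 -> NONE
v7: WRITE c=5  (c history now [(1, 29), (6, 35), (7, 5)])
v8: WRITE e=19  (e history now [(8, 19)])
v9: WRITE b=10  (b history now [(3, 27), (9, 10)])
v10: WRITE e=26  (e history now [(8, 19), (10, 26)])
v11: WRITE a=20  (a history now [(11, 20)])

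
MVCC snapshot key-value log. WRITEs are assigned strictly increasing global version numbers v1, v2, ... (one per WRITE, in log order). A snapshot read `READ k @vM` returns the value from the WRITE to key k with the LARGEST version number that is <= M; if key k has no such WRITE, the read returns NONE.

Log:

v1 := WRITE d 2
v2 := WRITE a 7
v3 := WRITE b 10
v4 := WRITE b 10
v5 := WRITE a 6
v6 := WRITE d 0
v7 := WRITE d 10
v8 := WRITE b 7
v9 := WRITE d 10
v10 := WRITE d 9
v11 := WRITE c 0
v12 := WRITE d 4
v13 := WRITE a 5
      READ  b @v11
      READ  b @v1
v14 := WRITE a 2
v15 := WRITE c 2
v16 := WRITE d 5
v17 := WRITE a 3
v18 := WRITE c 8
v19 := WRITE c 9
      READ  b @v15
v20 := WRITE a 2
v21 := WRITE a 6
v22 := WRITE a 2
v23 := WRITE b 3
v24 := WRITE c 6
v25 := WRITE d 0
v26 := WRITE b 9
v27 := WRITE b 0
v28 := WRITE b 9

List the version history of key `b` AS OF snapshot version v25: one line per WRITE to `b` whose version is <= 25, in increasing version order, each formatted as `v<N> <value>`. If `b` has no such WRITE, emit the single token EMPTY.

Answer: v3 10
v4 10
v8 7
v23 3

Derivation:
Scan writes for key=b with version <= 25:
  v1 WRITE d 2 -> skip
  v2 WRITE a 7 -> skip
  v3 WRITE b 10 -> keep
  v4 WRITE b 10 -> keep
  v5 WRITE a 6 -> skip
  v6 WRITE d 0 -> skip
  v7 WRITE d 10 -> skip
  v8 WRITE b 7 -> keep
  v9 WRITE d 10 -> skip
  v10 WRITE d 9 -> skip
  v11 WRITE c 0 -> skip
  v12 WRITE d 4 -> skip
  v13 WRITE a 5 -> skip
  v14 WRITE a 2 -> skip
  v15 WRITE c 2 -> skip
  v16 WRITE d 5 -> skip
  v17 WRITE a 3 -> skip
  v18 WRITE c 8 -> skip
  v19 WRITE c 9 -> skip
  v20 WRITE a 2 -> skip
  v21 WRITE a 6 -> skip
  v22 WRITE a 2 -> skip
  v23 WRITE b 3 -> keep
  v24 WRITE c 6 -> skip
  v25 WRITE d 0 -> skip
  v26 WRITE b 9 -> drop (> snap)
  v27 WRITE b 0 -> drop (> snap)
  v28 WRITE b 9 -> drop (> snap)
Collected: [(3, 10), (4, 10), (8, 7), (23, 3)]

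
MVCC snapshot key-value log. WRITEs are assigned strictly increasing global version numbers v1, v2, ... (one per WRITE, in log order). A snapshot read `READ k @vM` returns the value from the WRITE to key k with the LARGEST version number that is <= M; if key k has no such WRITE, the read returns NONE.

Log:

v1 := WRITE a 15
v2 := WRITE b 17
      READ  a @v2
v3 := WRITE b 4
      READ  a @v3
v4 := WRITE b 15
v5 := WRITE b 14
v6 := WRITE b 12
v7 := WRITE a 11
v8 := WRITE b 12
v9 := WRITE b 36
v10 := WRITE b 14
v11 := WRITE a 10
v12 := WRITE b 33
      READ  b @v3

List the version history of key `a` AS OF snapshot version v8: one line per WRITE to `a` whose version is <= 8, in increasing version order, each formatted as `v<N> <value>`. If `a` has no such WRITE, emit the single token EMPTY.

Answer: v1 15
v7 11

Derivation:
Scan writes for key=a with version <= 8:
  v1 WRITE a 15 -> keep
  v2 WRITE b 17 -> skip
  v3 WRITE b 4 -> skip
  v4 WRITE b 15 -> skip
  v5 WRITE b 14 -> skip
  v6 WRITE b 12 -> skip
  v7 WRITE a 11 -> keep
  v8 WRITE b 12 -> skip
  v9 WRITE b 36 -> skip
  v10 WRITE b 14 -> skip
  v11 WRITE a 10 -> drop (> snap)
  v12 WRITE b 33 -> skip
Collected: [(1, 15), (7, 11)]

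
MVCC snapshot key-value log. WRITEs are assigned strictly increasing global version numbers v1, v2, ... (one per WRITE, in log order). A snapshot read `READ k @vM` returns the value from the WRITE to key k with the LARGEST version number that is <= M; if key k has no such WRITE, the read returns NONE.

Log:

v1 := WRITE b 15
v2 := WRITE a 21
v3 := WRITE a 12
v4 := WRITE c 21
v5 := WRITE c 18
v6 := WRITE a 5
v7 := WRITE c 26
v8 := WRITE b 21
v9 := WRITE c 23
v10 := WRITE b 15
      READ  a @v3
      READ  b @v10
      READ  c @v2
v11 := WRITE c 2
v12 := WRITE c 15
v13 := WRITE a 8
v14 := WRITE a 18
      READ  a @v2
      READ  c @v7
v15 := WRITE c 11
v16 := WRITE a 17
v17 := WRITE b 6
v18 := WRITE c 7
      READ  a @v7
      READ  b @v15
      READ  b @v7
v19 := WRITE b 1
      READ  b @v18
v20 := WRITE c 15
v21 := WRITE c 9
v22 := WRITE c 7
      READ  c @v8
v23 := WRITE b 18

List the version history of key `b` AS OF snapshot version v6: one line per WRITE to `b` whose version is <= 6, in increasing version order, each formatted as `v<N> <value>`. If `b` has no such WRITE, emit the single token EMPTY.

Answer: v1 15

Derivation:
Scan writes for key=b with version <= 6:
  v1 WRITE b 15 -> keep
  v2 WRITE a 21 -> skip
  v3 WRITE a 12 -> skip
  v4 WRITE c 21 -> skip
  v5 WRITE c 18 -> skip
  v6 WRITE a 5 -> skip
  v7 WRITE c 26 -> skip
  v8 WRITE b 21 -> drop (> snap)
  v9 WRITE c 23 -> skip
  v10 WRITE b 15 -> drop (> snap)
  v11 WRITE c 2 -> skip
  v12 WRITE c 15 -> skip
  v13 WRITE a 8 -> skip
  v14 WRITE a 18 -> skip
  v15 WRITE c 11 -> skip
  v16 WRITE a 17 -> skip
  v17 WRITE b 6 -> drop (> snap)
  v18 WRITE c 7 -> skip
  v19 WRITE b 1 -> drop (> snap)
  v20 WRITE c 15 -> skip
  v21 WRITE c 9 -> skip
  v22 WRITE c 7 -> skip
  v23 WRITE b 18 -> drop (> snap)
Collected: [(1, 15)]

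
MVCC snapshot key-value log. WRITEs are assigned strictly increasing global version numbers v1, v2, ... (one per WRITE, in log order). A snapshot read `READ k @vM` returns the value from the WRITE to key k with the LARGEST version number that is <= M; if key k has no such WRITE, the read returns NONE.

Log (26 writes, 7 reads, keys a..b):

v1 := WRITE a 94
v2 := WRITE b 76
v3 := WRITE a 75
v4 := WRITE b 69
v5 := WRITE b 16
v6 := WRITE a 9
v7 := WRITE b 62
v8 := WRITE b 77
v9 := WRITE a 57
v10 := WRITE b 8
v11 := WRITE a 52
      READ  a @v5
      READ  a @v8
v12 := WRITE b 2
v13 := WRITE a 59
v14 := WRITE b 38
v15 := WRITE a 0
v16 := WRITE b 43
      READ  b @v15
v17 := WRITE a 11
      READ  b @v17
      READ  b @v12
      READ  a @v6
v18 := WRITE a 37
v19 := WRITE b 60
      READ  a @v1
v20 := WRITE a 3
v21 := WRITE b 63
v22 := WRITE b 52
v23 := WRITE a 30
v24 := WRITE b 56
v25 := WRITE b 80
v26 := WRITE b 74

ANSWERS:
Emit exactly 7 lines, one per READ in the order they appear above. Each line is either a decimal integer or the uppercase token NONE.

v1: WRITE a=94  (a history now [(1, 94)])
v2: WRITE b=76  (b history now [(2, 76)])
v3: WRITE a=75  (a history now [(1, 94), (3, 75)])
v4: WRITE b=69  (b history now [(2, 76), (4, 69)])
v5: WRITE b=16  (b history now [(2, 76), (4, 69), (5, 16)])
v6: WRITE a=9  (a history now [(1, 94), (3, 75), (6, 9)])
v7: WRITE b=62  (b history now [(2, 76), (4, 69), (5, 16), (7, 62)])
v8: WRITE b=77  (b history now [(2, 76), (4, 69), (5, 16), (7, 62), (8, 77)])
v9: WRITE a=57  (a history now [(1, 94), (3, 75), (6, 9), (9, 57)])
v10: WRITE b=8  (b history now [(2, 76), (4, 69), (5, 16), (7, 62), (8, 77), (10, 8)])
v11: WRITE a=52  (a history now [(1, 94), (3, 75), (6, 9), (9, 57), (11, 52)])
READ a @v5: history=[(1, 94), (3, 75), (6, 9), (9, 57), (11, 52)] -> pick v3 -> 75
READ a @v8: history=[(1, 94), (3, 75), (6, 9), (9, 57), (11, 52)] -> pick v6 -> 9
v12: WRITE b=2  (b history now [(2, 76), (4, 69), (5, 16), (7, 62), (8, 77), (10, 8), (12, 2)])
v13: WRITE a=59  (a history now [(1, 94), (3, 75), (6, 9), (9, 57), (11, 52), (13, 59)])
v14: WRITE b=38  (b history now [(2, 76), (4, 69), (5, 16), (7, 62), (8, 77), (10, 8), (12, 2), (14, 38)])
v15: WRITE a=0  (a history now [(1, 94), (3, 75), (6, 9), (9, 57), (11, 52), (13, 59), (15, 0)])
v16: WRITE b=43  (b history now [(2, 76), (4, 69), (5, 16), (7, 62), (8, 77), (10, 8), (12, 2), (14, 38), (16, 43)])
READ b @v15: history=[(2, 76), (4, 69), (5, 16), (7, 62), (8, 77), (10, 8), (12, 2), (14, 38), (16, 43)] -> pick v14 -> 38
v17: WRITE a=11  (a history now [(1, 94), (3, 75), (6, 9), (9, 57), (11, 52), (13, 59), (15, 0), (17, 11)])
READ b @v17: history=[(2, 76), (4, 69), (5, 16), (7, 62), (8, 77), (10, 8), (12, 2), (14, 38), (16, 43)] -> pick v16 -> 43
READ b @v12: history=[(2, 76), (4, 69), (5, 16), (7, 62), (8, 77), (10, 8), (12, 2), (14, 38), (16, 43)] -> pick v12 -> 2
READ a @v6: history=[(1, 94), (3, 75), (6, 9), (9, 57), (11, 52), (13, 59), (15, 0), (17, 11)] -> pick v6 -> 9
v18: WRITE a=37  (a history now [(1, 94), (3, 75), (6, 9), (9, 57), (11, 52), (13, 59), (15, 0), (17, 11), (18, 37)])
v19: WRITE b=60  (b history now [(2, 76), (4, 69), (5, 16), (7, 62), (8, 77), (10, 8), (12, 2), (14, 38), (16, 43), (19, 60)])
READ a @v1: history=[(1, 94), (3, 75), (6, 9), (9, 57), (11, 52), (13, 59), (15, 0), (17, 11), (18, 37)] -> pick v1 -> 94
v20: WRITE a=3  (a history now [(1, 94), (3, 75), (6, 9), (9, 57), (11, 52), (13, 59), (15, 0), (17, 11), (18, 37), (20, 3)])
v21: WRITE b=63  (b history now [(2, 76), (4, 69), (5, 16), (7, 62), (8, 77), (10, 8), (12, 2), (14, 38), (16, 43), (19, 60), (21, 63)])
v22: WRITE b=52  (b history now [(2, 76), (4, 69), (5, 16), (7, 62), (8, 77), (10, 8), (12, 2), (14, 38), (16, 43), (19, 60), (21, 63), (22, 52)])
v23: WRITE a=30  (a history now [(1, 94), (3, 75), (6, 9), (9, 57), (11, 52), (13, 59), (15, 0), (17, 11), (18, 37), (20, 3), (23, 30)])
v24: WRITE b=56  (b history now [(2, 76), (4, 69), (5, 16), (7, 62), (8, 77), (10, 8), (12, 2), (14, 38), (16, 43), (19, 60), (21, 63), (22, 52), (24, 56)])
v25: WRITE b=80  (b history now [(2, 76), (4, 69), (5, 16), (7, 62), (8, 77), (10, 8), (12, 2), (14, 38), (16, 43), (19, 60), (21, 63), (22, 52), (24, 56), (25, 80)])
v26: WRITE b=74  (b history now [(2, 76), (4, 69), (5, 16), (7, 62), (8, 77), (10, 8), (12, 2), (14, 38), (16, 43), (19, 60), (21, 63), (22, 52), (24, 56), (25, 80), (26, 74)])

Answer: 75
9
38
43
2
9
94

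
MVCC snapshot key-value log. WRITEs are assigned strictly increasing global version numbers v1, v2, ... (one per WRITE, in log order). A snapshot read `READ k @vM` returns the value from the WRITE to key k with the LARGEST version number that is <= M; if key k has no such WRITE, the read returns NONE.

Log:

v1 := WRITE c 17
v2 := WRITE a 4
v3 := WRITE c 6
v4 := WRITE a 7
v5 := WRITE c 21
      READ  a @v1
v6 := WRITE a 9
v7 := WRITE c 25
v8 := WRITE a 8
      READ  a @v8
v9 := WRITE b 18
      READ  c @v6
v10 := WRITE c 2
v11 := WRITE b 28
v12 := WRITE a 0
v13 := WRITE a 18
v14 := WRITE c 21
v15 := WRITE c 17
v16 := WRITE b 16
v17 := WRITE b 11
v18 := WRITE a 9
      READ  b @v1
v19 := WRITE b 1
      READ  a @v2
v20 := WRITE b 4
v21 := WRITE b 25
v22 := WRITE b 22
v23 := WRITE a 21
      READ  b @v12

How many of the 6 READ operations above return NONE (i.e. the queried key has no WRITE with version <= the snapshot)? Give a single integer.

Answer: 2

Derivation:
v1: WRITE c=17  (c history now [(1, 17)])
v2: WRITE a=4  (a history now [(2, 4)])
v3: WRITE c=6  (c history now [(1, 17), (3, 6)])
v4: WRITE a=7  (a history now [(2, 4), (4, 7)])
v5: WRITE c=21  (c history now [(1, 17), (3, 6), (5, 21)])
READ a @v1: history=[(2, 4), (4, 7)] -> no version <= 1 -> NONE
v6: WRITE a=9  (a history now [(2, 4), (4, 7), (6, 9)])
v7: WRITE c=25  (c history now [(1, 17), (3, 6), (5, 21), (7, 25)])
v8: WRITE a=8  (a history now [(2, 4), (4, 7), (6, 9), (8, 8)])
READ a @v8: history=[(2, 4), (4, 7), (6, 9), (8, 8)] -> pick v8 -> 8
v9: WRITE b=18  (b history now [(9, 18)])
READ c @v6: history=[(1, 17), (3, 6), (5, 21), (7, 25)] -> pick v5 -> 21
v10: WRITE c=2  (c history now [(1, 17), (3, 6), (5, 21), (7, 25), (10, 2)])
v11: WRITE b=28  (b history now [(9, 18), (11, 28)])
v12: WRITE a=0  (a history now [(2, 4), (4, 7), (6, 9), (8, 8), (12, 0)])
v13: WRITE a=18  (a history now [(2, 4), (4, 7), (6, 9), (8, 8), (12, 0), (13, 18)])
v14: WRITE c=21  (c history now [(1, 17), (3, 6), (5, 21), (7, 25), (10, 2), (14, 21)])
v15: WRITE c=17  (c history now [(1, 17), (3, 6), (5, 21), (7, 25), (10, 2), (14, 21), (15, 17)])
v16: WRITE b=16  (b history now [(9, 18), (11, 28), (16, 16)])
v17: WRITE b=11  (b history now [(9, 18), (11, 28), (16, 16), (17, 11)])
v18: WRITE a=9  (a history now [(2, 4), (4, 7), (6, 9), (8, 8), (12, 0), (13, 18), (18, 9)])
READ b @v1: history=[(9, 18), (11, 28), (16, 16), (17, 11)] -> no version <= 1 -> NONE
v19: WRITE b=1  (b history now [(9, 18), (11, 28), (16, 16), (17, 11), (19, 1)])
READ a @v2: history=[(2, 4), (4, 7), (6, 9), (8, 8), (12, 0), (13, 18), (18, 9)] -> pick v2 -> 4
v20: WRITE b=4  (b history now [(9, 18), (11, 28), (16, 16), (17, 11), (19, 1), (20, 4)])
v21: WRITE b=25  (b history now [(9, 18), (11, 28), (16, 16), (17, 11), (19, 1), (20, 4), (21, 25)])
v22: WRITE b=22  (b history now [(9, 18), (11, 28), (16, 16), (17, 11), (19, 1), (20, 4), (21, 25), (22, 22)])
v23: WRITE a=21  (a history now [(2, 4), (4, 7), (6, 9), (8, 8), (12, 0), (13, 18), (18, 9), (23, 21)])
READ b @v12: history=[(9, 18), (11, 28), (16, 16), (17, 11), (19, 1), (20, 4), (21, 25), (22, 22)] -> pick v11 -> 28
Read results in order: ['NONE', '8', '21', 'NONE', '4', '28']
NONE count = 2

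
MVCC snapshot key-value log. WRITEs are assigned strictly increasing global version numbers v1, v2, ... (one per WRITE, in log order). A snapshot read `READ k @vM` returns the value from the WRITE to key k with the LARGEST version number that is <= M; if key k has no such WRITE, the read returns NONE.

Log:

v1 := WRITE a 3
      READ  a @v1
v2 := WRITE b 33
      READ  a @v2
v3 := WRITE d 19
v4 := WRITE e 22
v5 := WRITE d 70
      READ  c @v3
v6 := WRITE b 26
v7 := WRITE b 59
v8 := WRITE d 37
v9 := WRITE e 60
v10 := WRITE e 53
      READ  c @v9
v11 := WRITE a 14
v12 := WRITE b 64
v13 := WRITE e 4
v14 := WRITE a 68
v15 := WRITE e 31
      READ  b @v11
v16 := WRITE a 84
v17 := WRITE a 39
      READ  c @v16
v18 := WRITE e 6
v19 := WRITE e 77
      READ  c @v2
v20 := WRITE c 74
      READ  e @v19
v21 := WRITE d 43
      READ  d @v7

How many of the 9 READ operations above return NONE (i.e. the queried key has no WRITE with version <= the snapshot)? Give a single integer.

Answer: 4

Derivation:
v1: WRITE a=3  (a history now [(1, 3)])
READ a @v1: history=[(1, 3)] -> pick v1 -> 3
v2: WRITE b=33  (b history now [(2, 33)])
READ a @v2: history=[(1, 3)] -> pick v1 -> 3
v3: WRITE d=19  (d history now [(3, 19)])
v4: WRITE e=22  (e history now [(4, 22)])
v5: WRITE d=70  (d history now [(3, 19), (5, 70)])
READ c @v3: history=[] -> no version <= 3 -> NONE
v6: WRITE b=26  (b history now [(2, 33), (6, 26)])
v7: WRITE b=59  (b history now [(2, 33), (6, 26), (7, 59)])
v8: WRITE d=37  (d history now [(3, 19), (5, 70), (8, 37)])
v9: WRITE e=60  (e history now [(4, 22), (9, 60)])
v10: WRITE e=53  (e history now [(4, 22), (9, 60), (10, 53)])
READ c @v9: history=[] -> no version <= 9 -> NONE
v11: WRITE a=14  (a history now [(1, 3), (11, 14)])
v12: WRITE b=64  (b history now [(2, 33), (6, 26), (7, 59), (12, 64)])
v13: WRITE e=4  (e history now [(4, 22), (9, 60), (10, 53), (13, 4)])
v14: WRITE a=68  (a history now [(1, 3), (11, 14), (14, 68)])
v15: WRITE e=31  (e history now [(4, 22), (9, 60), (10, 53), (13, 4), (15, 31)])
READ b @v11: history=[(2, 33), (6, 26), (7, 59), (12, 64)] -> pick v7 -> 59
v16: WRITE a=84  (a history now [(1, 3), (11, 14), (14, 68), (16, 84)])
v17: WRITE a=39  (a history now [(1, 3), (11, 14), (14, 68), (16, 84), (17, 39)])
READ c @v16: history=[] -> no version <= 16 -> NONE
v18: WRITE e=6  (e history now [(4, 22), (9, 60), (10, 53), (13, 4), (15, 31), (18, 6)])
v19: WRITE e=77  (e history now [(4, 22), (9, 60), (10, 53), (13, 4), (15, 31), (18, 6), (19, 77)])
READ c @v2: history=[] -> no version <= 2 -> NONE
v20: WRITE c=74  (c history now [(20, 74)])
READ e @v19: history=[(4, 22), (9, 60), (10, 53), (13, 4), (15, 31), (18, 6), (19, 77)] -> pick v19 -> 77
v21: WRITE d=43  (d history now [(3, 19), (5, 70), (8, 37), (21, 43)])
READ d @v7: history=[(3, 19), (5, 70), (8, 37), (21, 43)] -> pick v5 -> 70
Read results in order: ['3', '3', 'NONE', 'NONE', '59', 'NONE', 'NONE', '77', '70']
NONE count = 4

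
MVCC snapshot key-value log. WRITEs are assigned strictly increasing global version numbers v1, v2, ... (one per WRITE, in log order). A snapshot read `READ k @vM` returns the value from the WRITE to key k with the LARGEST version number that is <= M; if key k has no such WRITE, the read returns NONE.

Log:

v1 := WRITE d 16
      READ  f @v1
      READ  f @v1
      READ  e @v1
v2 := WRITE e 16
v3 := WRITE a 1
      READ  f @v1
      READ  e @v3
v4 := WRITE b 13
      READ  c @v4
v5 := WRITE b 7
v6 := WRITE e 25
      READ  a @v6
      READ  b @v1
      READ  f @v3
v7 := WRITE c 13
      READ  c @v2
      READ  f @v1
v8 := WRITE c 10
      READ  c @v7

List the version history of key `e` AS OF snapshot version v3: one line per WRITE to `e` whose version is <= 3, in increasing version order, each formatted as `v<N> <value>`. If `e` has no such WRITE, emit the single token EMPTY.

Answer: v2 16

Derivation:
Scan writes for key=e with version <= 3:
  v1 WRITE d 16 -> skip
  v2 WRITE e 16 -> keep
  v3 WRITE a 1 -> skip
  v4 WRITE b 13 -> skip
  v5 WRITE b 7 -> skip
  v6 WRITE e 25 -> drop (> snap)
  v7 WRITE c 13 -> skip
  v8 WRITE c 10 -> skip
Collected: [(2, 16)]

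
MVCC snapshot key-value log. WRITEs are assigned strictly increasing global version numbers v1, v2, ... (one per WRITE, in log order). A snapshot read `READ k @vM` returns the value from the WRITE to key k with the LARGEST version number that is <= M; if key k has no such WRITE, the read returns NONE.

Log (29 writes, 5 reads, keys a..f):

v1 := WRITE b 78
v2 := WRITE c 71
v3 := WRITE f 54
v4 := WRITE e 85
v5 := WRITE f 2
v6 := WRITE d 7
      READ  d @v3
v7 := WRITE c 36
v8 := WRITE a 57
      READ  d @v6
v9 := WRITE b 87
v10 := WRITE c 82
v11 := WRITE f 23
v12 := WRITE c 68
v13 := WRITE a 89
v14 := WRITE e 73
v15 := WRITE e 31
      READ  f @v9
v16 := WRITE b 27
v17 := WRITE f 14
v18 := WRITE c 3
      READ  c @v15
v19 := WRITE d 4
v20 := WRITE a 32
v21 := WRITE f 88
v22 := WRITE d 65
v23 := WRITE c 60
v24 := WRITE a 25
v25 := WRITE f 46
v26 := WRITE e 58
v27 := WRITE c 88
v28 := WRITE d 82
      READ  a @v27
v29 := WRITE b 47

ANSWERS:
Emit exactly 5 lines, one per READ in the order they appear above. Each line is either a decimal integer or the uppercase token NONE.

Answer: NONE
7
2
68
25

Derivation:
v1: WRITE b=78  (b history now [(1, 78)])
v2: WRITE c=71  (c history now [(2, 71)])
v3: WRITE f=54  (f history now [(3, 54)])
v4: WRITE e=85  (e history now [(4, 85)])
v5: WRITE f=2  (f history now [(3, 54), (5, 2)])
v6: WRITE d=7  (d history now [(6, 7)])
READ d @v3: history=[(6, 7)] -> no version <= 3 -> NONE
v7: WRITE c=36  (c history now [(2, 71), (7, 36)])
v8: WRITE a=57  (a history now [(8, 57)])
READ d @v6: history=[(6, 7)] -> pick v6 -> 7
v9: WRITE b=87  (b history now [(1, 78), (9, 87)])
v10: WRITE c=82  (c history now [(2, 71), (7, 36), (10, 82)])
v11: WRITE f=23  (f history now [(3, 54), (5, 2), (11, 23)])
v12: WRITE c=68  (c history now [(2, 71), (7, 36), (10, 82), (12, 68)])
v13: WRITE a=89  (a history now [(8, 57), (13, 89)])
v14: WRITE e=73  (e history now [(4, 85), (14, 73)])
v15: WRITE e=31  (e history now [(4, 85), (14, 73), (15, 31)])
READ f @v9: history=[(3, 54), (5, 2), (11, 23)] -> pick v5 -> 2
v16: WRITE b=27  (b history now [(1, 78), (9, 87), (16, 27)])
v17: WRITE f=14  (f history now [(3, 54), (5, 2), (11, 23), (17, 14)])
v18: WRITE c=3  (c history now [(2, 71), (7, 36), (10, 82), (12, 68), (18, 3)])
READ c @v15: history=[(2, 71), (7, 36), (10, 82), (12, 68), (18, 3)] -> pick v12 -> 68
v19: WRITE d=4  (d history now [(6, 7), (19, 4)])
v20: WRITE a=32  (a history now [(8, 57), (13, 89), (20, 32)])
v21: WRITE f=88  (f history now [(3, 54), (5, 2), (11, 23), (17, 14), (21, 88)])
v22: WRITE d=65  (d history now [(6, 7), (19, 4), (22, 65)])
v23: WRITE c=60  (c history now [(2, 71), (7, 36), (10, 82), (12, 68), (18, 3), (23, 60)])
v24: WRITE a=25  (a history now [(8, 57), (13, 89), (20, 32), (24, 25)])
v25: WRITE f=46  (f history now [(3, 54), (5, 2), (11, 23), (17, 14), (21, 88), (25, 46)])
v26: WRITE e=58  (e history now [(4, 85), (14, 73), (15, 31), (26, 58)])
v27: WRITE c=88  (c history now [(2, 71), (7, 36), (10, 82), (12, 68), (18, 3), (23, 60), (27, 88)])
v28: WRITE d=82  (d history now [(6, 7), (19, 4), (22, 65), (28, 82)])
READ a @v27: history=[(8, 57), (13, 89), (20, 32), (24, 25)] -> pick v24 -> 25
v29: WRITE b=47  (b history now [(1, 78), (9, 87), (16, 27), (29, 47)])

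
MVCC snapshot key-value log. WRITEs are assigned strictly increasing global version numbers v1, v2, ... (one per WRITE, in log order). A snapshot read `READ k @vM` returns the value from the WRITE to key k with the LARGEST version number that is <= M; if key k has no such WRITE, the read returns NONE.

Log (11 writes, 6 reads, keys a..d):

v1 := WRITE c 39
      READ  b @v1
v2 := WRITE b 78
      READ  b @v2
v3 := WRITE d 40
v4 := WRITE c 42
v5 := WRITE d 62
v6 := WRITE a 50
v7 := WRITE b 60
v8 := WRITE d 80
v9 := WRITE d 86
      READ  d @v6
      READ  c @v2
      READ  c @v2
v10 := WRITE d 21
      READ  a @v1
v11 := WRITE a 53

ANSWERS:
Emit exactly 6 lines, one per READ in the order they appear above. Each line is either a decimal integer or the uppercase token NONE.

Answer: NONE
78
62
39
39
NONE

Derivation:
v1: WRITE c=39  (c history now [(1, 39)])
READ b @v1: history=[] -> no version <= 1 -> NONE
v2: WRITE b=78  (b history now [(2, 78)])
READ b @v2: history=[(2, 78)] -> pick v2 -> 78
v3: WRITE d=40  (d history now [(3, 40)])
v4: WRITE c=42  (c history now [(1, 39), (4, 42)])
v5: WRITE d=62  (d history now [(3, 40), (5, 62)])
v6: WRITE a=50  (a history now [(6, 50)])
v7: WRITE b=60  (b history now [(2, 78), (7, 60)])
v8: WRITE d=80  (d history now [(3, 40), (5, 62), (8, 80)])
v9: WRITE d=86  (d history now [(3, 40), (5, 62), (8, 80), (9, 86)])
READ d @v6: history=[(3, 40), (5, 62), (8, 80), (9, 86)] -> pick v5 -> 62
READ c @v2: history=[(1, 39), (4, 42)] -> pick v1 -> 39
READ c @v2: history=[(1, 39), (4, 42)] -> pick v1 -> 39
v10: WRITE d=21  (d history now [(3, 40), (5, 62), (8, 80), (9, 86), (10, 21)])
READ a @v1: history=[(6, 50)] -> no version <= 1 -> NONE
v11: WRITE a=53  (a history now [(6, 50), (11, 53)])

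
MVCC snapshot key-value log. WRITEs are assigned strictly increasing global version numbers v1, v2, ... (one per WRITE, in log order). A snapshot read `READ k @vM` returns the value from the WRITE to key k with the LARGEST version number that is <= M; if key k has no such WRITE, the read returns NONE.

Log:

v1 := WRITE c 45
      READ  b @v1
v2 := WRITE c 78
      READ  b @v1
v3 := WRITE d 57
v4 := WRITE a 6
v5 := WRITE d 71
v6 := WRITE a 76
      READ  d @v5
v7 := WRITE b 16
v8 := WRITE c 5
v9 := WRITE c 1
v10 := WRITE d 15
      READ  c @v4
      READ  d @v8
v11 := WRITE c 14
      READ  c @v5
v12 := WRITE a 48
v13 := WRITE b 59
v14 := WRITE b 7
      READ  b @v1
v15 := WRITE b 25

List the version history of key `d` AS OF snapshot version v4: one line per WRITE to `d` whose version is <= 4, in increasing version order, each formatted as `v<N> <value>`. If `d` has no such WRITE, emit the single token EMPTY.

Scan writes for key=d with version <= 4:
  v1 WRITE c 45 -> skip
  v2 WRITE c 78 -> skip
  v3 WRITE d 57 -> keep
  v4 WRITE a 6 -> skip
  v5 WRITE d 71 -> drop (> snap)
  v6 WRITE a 76 -> skip
  v7 WRITE b 16 -> skip
  v8 WRITE c 5 -> skip
  v9 WRITE c 1 -> skip
  v10 WRITE d 15 -> drop (> snap)
  v11 WRITE c 14 -> skip
  v12 WRITE a 48 -> skip
  v13 WRITE b 59 -> skip
  v14 WRITE b 7 -> skip
  v15 WRITE b 25 -> skip
Collected: [(3, 57)]

Answer: v3 57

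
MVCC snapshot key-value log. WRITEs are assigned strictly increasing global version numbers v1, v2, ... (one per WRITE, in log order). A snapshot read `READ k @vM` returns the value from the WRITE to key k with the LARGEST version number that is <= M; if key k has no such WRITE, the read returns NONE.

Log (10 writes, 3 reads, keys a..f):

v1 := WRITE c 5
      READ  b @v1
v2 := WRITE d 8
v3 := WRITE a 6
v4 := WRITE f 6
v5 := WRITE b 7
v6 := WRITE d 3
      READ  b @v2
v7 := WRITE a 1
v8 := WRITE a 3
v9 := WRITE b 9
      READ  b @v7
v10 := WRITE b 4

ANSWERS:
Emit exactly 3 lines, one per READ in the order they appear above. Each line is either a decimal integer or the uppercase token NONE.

v1: WRITE c=5  (c history now [(1, 5)])
READ b @v1: history=[] -> no version <= 1 -> NONE
v2: WRITE d=8  (d history now [(2, 8)])
v3: WRITE a=6  (a history now [(3, 6)])
v4: WRITE f=6  (f history now [(4, 6)])
v5: WRITE b=7  (b history now [(5, 7)])
v6: WRITE d=3  (d history now [(2, 8), (6, 3)])
READ b @v2: history=[(5, 7)] -> no version <= 2 -> NONE
v7: WRITE a=1  (a history now [(3, 6), (7, 1)])
v8: WRITE a=3  (a history now [(3, 6), (7, 1), (8, 3)])
v9: WRITE b=9  (b history now [(5, 7), (9, 9)])
READ b @v7: history=[(5, 7), (9, 9)] -> pick v5 -> 7
v10: WRITE b=4  (b history now [(5, 7), (9, 9), (10, 4)])

Answer: NONE
NONE
7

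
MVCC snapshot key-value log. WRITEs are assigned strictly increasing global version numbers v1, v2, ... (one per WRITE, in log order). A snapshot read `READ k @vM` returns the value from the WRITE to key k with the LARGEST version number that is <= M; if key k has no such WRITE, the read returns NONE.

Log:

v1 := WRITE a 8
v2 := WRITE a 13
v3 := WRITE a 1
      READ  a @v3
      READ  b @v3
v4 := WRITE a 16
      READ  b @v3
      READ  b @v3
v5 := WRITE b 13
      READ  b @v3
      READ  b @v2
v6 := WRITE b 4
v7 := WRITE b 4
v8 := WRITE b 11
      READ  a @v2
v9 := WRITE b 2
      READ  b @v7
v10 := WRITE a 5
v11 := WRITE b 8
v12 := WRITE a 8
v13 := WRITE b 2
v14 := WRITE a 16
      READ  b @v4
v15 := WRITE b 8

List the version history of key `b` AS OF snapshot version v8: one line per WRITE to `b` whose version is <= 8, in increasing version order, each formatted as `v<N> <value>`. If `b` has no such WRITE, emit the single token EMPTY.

Answer: v5 13
v6 4
v7 4
v8 11

Derivation:
Scan writes for key=b with version <= 8:
  v1 WRITE a 8 -> skip
  v2 WRITE a 13 -> skip
  v3 WRITE a 1 -> skip
  v4 WRITE a 16 -> skip
  v5 WRITE b 13 -> keep
  v6 WRITE b 4 -> keep
  v7 WRITE b 4 -> keep
  v8 WRITE b 11 -> keep
  v9 WRITE b 2 -> drop (> snap)
  v10 WRITE a 5 -> skip
  v11 WRITE b 8 -> drop (> snap)
  v12 WRITE a 8 -> skip
  v13 WRITE b 2 -> drop (> snap)
  v14 WRITE a 16 -> skip
  v15 WRITE b 8 -> drop (> snap)
Collected: [(5, 13), (6, 4), (7, 4), (8, 11)]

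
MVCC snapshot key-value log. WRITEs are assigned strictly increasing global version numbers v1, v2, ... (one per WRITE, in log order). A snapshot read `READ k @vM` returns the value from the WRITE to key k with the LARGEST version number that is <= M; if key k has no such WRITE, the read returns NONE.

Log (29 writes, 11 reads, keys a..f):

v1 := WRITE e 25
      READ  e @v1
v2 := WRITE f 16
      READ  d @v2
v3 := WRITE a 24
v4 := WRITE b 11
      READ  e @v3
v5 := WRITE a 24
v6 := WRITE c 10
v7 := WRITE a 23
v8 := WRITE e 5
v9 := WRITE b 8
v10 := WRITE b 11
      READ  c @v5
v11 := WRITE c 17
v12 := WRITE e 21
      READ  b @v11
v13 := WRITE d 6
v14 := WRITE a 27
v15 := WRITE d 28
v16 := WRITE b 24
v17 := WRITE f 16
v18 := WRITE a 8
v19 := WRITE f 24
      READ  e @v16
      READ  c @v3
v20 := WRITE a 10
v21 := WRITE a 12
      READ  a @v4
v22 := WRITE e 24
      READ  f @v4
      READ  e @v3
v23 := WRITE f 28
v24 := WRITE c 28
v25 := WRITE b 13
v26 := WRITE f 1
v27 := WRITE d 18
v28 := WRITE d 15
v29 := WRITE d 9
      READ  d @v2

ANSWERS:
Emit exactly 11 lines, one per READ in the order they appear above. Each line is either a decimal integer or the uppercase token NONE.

Answer: 25
NONE
25
NONE
11
21
NONE
24
16
25
NONE

Derivation:
v1: WRITE e=25  (e history now [(1, 25)])
READ e @v1: history=[(1, 25)] -> pick v1 -> 25
v2: WRITE f=16  (f history now [(2, 16)])
READ d @v2: history=[] -> no version <= 2 -> NONE
v3: WRITE a=24  (a history now [(3, 24)])
v4: WRITE b=11  (b history now [(4, 11)])
READ e @v3: history=[(1, 25)] -> pick v1 -> 25
v5: WRITE a=24  (a history now [(3, 24), (5, 24)])
v6: WRITE c=10  (c history now [(6, 10)])
v7: WRITE a=23  (a history now [(3, 24), (5, 24), (7, 23)])
v8: WRITE e=5  (e history now [(1, 25), (8, 5)])
v9: WRITE b=8  (b history now [(4, 11), (9, 8)])
v10: WRITE b=11  (b history now [(4, 11), (9, 8), (10, 11)])
READ c @v5: history=[(6, 10)] -> no version <= 5 -> NONE
v11: WRITE c=17  (c history now [(6, 10), (11, 17)])
v12: WRITE e=21  (e history now [(1, 25), (8, 5), (12, 21)])
READ b @v11: history=[(4, 11), (9, 8), (10, 11)] -> pick v10 -> 11
v13: WRITE d=6  (d history now [(13, 6)])
v14: WRITE a=27  (a history now [(3, 24), (5, 24), (7, 23), (14, 27)])
v15: WRITE d=28  (d history now [(13, 6), (15, 28)])
v16: WRITE b=24  (b history now [(4, 11), (9, 8), (10, 11), (16, 24)])
v17: WRITE f=16  (f history now [(2, 16), (17, 16)])
v18: WRITE a=8  (a history now [(3, 24), (5, 24), (7, 23), (14, 27), (18, 8)])
v19: WRITE f=24  (f history now [(2, 16), (17, 16), (19, 24)])
READ e @v16: history=[(1, 25), (8, 5), (12, 21)] -> pick v12 -> 21
READ c @v3: history=[(6, 10), (11, 17)] -> no version <= 3 -> NONE
v20: WRITE a=10  (a history now [(3, 24), (5, 24), (7, 23), (14, 27), (18, 8), (20, 10)])
v21: WRITE a=12  (a history now [(3, 24), (5, 24), (7, 23), (14, 27), (18, 8), (20, 10), (21, 12)])
READ a @v4: history=[(3, 24), (5, 24), (7, 23), (14, 27), (18, 8), (20, 10), (21, 12)] -> pick v3 -> 24
v22: WRITE e=24  (e history now [(1, 25), (8, 5), (12, 21), (22, 24)])
READ f @v4: history=[(2, 16), (17, 16), (19, 24)] -> pick v2 -> 16
READ e @v3: history=[(1, 25), (8, 5), (12, 21), (22, 24)] -> pick v1 -> 25
v23: WRITE f=28  (f history now [(2, 16), (17, 16), (19, 24), (23, 28)])
v24: WRITE c=28  (c history now [(6, 10), (11, 17), (24, 28)])
v25: WRITE b=13  (b history now [(4, 11), (9, 8), (10, 11), (16, 24), (25, 13)])
v26: WRITE f=1  (f history now [(2, 16), (17, 16), (19, 24), (23, 28), (26, 1)])
v27: WRITE d=18  (d history now [(13, 6), (15, 28), (27, 18)])
v28: WRITE d=15  (d history now [(13, 6), (15, 28), (27, 18), (28, 15)])
v29: WRITE d=9  (d history now [(13, 6), (15, 28), (27, 18), (28, 15), (29, 9)])
READ d @v2: history=[(13, 6), (15, 28), (27, 18), (28, 15), (29, 9)] -> no version <= 2 -> NONE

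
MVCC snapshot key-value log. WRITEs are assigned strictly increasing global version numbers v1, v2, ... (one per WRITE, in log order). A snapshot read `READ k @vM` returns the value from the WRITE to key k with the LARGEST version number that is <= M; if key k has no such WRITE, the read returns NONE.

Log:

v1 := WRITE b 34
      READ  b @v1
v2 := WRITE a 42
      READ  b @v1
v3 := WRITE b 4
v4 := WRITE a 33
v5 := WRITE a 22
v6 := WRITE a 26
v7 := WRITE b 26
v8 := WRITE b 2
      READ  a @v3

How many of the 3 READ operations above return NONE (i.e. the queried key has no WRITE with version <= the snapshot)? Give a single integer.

v1: WRITE b=34  (b history now [(1, 34)])
READ b @v1: history=[(1, 34)] -> pick v1 -> 34
v2: WRITE a=42  (a history now [(2, 42)])
READ b @v1: history=[(1, 34)] -> pick v1 -> 34
v3: WRITE b=4  (b history now [(1, 34), (3, 4)])
v4: WRITE a=33  (a history now [(2, 42), (4, 33)])
v5: WRITE a=22  (a history now [(2, 42), (4, 33), (5, 22)])
v6: WRITE a=26  (a history now [(2, 42), (4, 33), (5, 22), (6, 26)])
v7: WRITE b=26  (b history now [(1, 34), (3, 4), (7, 26)])
v8: WRITE b=2  (b history now [(1, 34), (3, 4), (7, 26), (8, 2)])
READ a @v3: history=[(2, 42), (4, 33), (5, 22), (6, 26)] -> pick v2 -> 42
Read results in order: ['34', '34', '42']
NONE count = 0

Answer: 0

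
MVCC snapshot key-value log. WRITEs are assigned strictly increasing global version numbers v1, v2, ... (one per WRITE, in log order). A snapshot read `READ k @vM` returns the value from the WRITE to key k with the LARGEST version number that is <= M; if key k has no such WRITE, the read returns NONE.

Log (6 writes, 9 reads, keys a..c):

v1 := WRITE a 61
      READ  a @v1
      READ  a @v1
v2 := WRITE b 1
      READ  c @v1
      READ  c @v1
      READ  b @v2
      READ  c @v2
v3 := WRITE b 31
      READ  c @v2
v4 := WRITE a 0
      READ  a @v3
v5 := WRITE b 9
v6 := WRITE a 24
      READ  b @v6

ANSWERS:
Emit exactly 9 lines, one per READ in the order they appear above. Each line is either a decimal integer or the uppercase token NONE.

Answer: 61
61
NONE
NONE
1
NONE
NONE
61
9

Derivation:
v1: WRITE a=61  (a history now [(1, 61)])
READ a @v1: history=[(1, 61)] -> pick v1 -> 61
READ a @v1: history=[(1, 61)] -> pick v1 -> 61
v2: WRITE b=1  (b history now [(2, 1)])
READ c @v1: history=[] -> no version <= 1 -> NONE
READ c @v1: history=[] -> no version <= 1 -> NONE
READ b @v2: history=[(2, 1)] -> pick v2 -> 1
READ c @v2: history=[] -> no version <= 2 -> NONE
v3: WRITE b=31  (b history now [(2, 1), (3, 31)])
READ c @v2: history=[] -> no version <= 2 -> NONE
v4: WRITE a=0  (a history now [(1, 61), (4, 0)])
READ a @v3: history=[(1, 61), (4, 0)] -> pick v1 -> 61
v5: WRITE b=9  (b history now [(2, 1), (3, 31), (5, 9)])
v6: WRITE a=24  (a history now [(1, 61), (4, 0), (6, 24)])
READ b @v6: history=[(2, 1), (3, 31), (5, 9)] -> pick v5 -> 9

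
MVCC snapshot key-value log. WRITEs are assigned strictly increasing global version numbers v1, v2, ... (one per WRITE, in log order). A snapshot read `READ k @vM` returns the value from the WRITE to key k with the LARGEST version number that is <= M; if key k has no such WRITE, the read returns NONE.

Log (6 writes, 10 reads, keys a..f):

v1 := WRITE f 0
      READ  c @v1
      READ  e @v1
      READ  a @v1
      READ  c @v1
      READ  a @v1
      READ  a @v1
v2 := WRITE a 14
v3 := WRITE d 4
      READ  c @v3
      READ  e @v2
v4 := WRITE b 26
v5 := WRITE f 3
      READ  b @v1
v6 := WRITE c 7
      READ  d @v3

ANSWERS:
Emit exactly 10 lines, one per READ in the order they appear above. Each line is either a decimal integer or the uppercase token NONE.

Answer: NONE
NONE
NONE
NONE
NONE
NONE
NONE
NONE
NONE
4

Derivation:
v1: WRITE f=0  (f history now [(1, 0)])
READ c @v1: history=[] -> no version <= 1 -> NONE
READ e @v1: history=[] -> no version <= 1 -> NONE
READ a @v1: history=[] -> no version <= 1 -> NONE
READ c @v1: history=[] -> no version <= 1 -> NONE
READ a @v1: history=[] -> no version <= 1 -> NONE
READ a @v1: history=[] -> no version <= 1 -> NONE
v2: WRITE a=14  (a history now [(2, 14)])
v3: WRITE d=4  (d history now [(3, 4)])
READ c @v3: history=[] -> no version <= 3 -> NONE
READ e @v2: history=[] -> no version <= 2 -> NONE
v4: WRITE b=26  (b history now [(4, 26)])
v5: WRITE f=3  (f history now [(1, 0), (5, 3)])
READ b @v1: history=[(4, 26)] -> no version <= 1 -> NONE
v6: WRITE c=7  (c history now [(6, 7)])
READ d @v3: history=[(3, 4)] -> pick v3 -> 4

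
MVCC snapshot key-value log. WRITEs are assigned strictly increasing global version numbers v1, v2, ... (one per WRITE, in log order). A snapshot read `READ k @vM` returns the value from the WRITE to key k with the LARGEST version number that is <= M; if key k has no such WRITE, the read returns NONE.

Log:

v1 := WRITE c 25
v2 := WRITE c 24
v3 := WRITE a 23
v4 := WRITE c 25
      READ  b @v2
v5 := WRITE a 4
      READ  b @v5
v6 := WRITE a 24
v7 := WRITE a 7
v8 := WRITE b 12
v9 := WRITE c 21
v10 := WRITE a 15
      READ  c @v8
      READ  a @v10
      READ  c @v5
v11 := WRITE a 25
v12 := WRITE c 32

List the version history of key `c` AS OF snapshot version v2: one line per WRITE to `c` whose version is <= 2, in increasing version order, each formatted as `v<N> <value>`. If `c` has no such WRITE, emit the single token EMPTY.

Answer: v1 25
v2 24

Derivation:
Scan writes for key=c with version <= 2:
  v1 WRITE c 25 -> keep
  v2 WRITE c 24 -> keep
  v3 WRITE a 23 -> skip
  v4 WRITE c 25 -> drop (> snap)
  v5 WRITE a 4 -> skip
  v6 WRITE a 24 -> skip
  v7 WRITE a 7 -> skip
  v8 WRITE b 12 -> skip
  v9 WRITE c 21 -> drop (> snap)
  v10 WRITE a 15 -> skip
  v11 WRITE a 25 -> skip
  v12 WRITE c 32 -> drop (> snap)
Collected: [(1, 25), (2, 24)]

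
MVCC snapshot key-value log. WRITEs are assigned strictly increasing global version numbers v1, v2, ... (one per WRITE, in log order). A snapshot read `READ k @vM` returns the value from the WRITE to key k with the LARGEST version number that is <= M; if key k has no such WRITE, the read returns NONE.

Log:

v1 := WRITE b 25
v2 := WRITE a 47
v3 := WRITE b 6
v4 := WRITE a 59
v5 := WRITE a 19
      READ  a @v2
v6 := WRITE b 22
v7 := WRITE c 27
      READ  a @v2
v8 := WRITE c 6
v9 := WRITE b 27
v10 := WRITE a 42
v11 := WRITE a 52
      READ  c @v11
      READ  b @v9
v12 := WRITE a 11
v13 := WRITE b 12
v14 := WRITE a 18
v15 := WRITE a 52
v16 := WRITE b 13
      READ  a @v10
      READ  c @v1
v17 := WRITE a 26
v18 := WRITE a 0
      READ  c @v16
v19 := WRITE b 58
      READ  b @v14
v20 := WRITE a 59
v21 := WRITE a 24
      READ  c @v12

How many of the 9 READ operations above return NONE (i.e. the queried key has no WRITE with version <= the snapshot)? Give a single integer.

Answer: 1

Derivation:
v1: WRITE b=25  (b history now [(1, 25)])
v2: WRITE a=47  (a history now [(2, 47)])
v3: WRITE b=6  (b history now [(1, 25), (3, 6)])
v4: WRITE a=59  (a history now [(2, 47), (4, 59)])
v5: WRITE a=19  (a history now [(2, 47), (4, 59), (5, 19)])
READ a @v2: history=[(2, 47), (4, 59), (5, 19)] -> pick v2 -> 47
v6: WRITE b=22  (b history now [(1, 25), (3, 6), (6, 22)])
v7: WRITE c=27  (c history now [(7, 27)])
READ a @v2: history=[(2, 47), (4, 59), (5, 19)] -> pick v2 -> 47
v8: WRITE c=6  (c history now [(7, 27), (8, 6)])
v9: WRITE b=27  (b history now [(1, 25), (3, 6), (6, 22), (9, 27)])
v10: WRITE a=42  (a history now [(2, 47), (4, 59), (5, 19), (10, 42)])
v11: WRITE a=52  (a history now [(2, 47), (4, 59), (5, 19), (10, 42), (11, 52)])
READ c @v11: history=[(7, 27), (8, 6)] -> pick v8 -> 6
READ b @v9: history=[(1, 25), (3, 6), (6, 22), (9, 27)] -> pick v9 -> 27
v12: WRITE a=11  (a history now [(2, 47), (4, 59), (5, 19), (10, 42), (11, 52), (12, 11)])
v13: WRITE b=12  (b history now [(1, 25), (3, 6), (6, 22), (9, 27), (13, 12)])
v14: WRITE a=18  (a history now [(2, 47), (4, 59), (5, 19), (10, 42), (11, 52), (12, 11), (14, 18)])
v15: WRITE a=52  (a history now [(2, 47), (4, 59), (5, 19), (10, 42), (11, 52), (12, 11), (14, 18), (15, 52)])
v16: WRITE b=13  (b history now [(1, 25), (3, 6), (6, 22), (9, 27), (13, 12), (16, 13)])
READ a @v10: history=[(2, 47), (4, 59), (5, 19), (10, 42), (11, 52), (12, 11), (14, 18), (15, 52)] -> pick v10 -> 42
READ c @v1: history=[(7, 27), (8, 6)] -> no version <= 1 -> NONE
v17: WRITE a=26  (a history now [(2, 47), (4, 59), (5, 19), (10, 42), (11, 52), (12, 11), (14, 18), (15, 52), (17, 26)])
v18: WRITE a=0  (a history now [(2, 47), (4, 59), (5, 19), (10, 42), (11, 52), (12, 11), (14, 18), (15, 52), (17, 26), (18, 0)])
READ c @v16: history=[(7, 27), (8, 6)] -> pick v8 -> 6
v19: WRITE b=58  (b history now [(1, 25), (3, 6), (6, 22), (9, 27), (13, 12), (16, 13), (19, 58)])
READ b @v14: history=[(1, 25), (3, 6), (6, 22), (9, 27), (13, 12), (16, 13), (19, 58)] -> pick v13 -> 12
v20: WRITE a=59  (a history now [(2, 47), (4, 59), (5, 19), (10, 42), (11, 52), (12, 11), (14, 18), (15, 52), (17, 26), (18, 0), (20, 59)])
v21: WRITE a=24  (a history now [(2, 47), (4, 59), (5, 19), (10, 42), (11, 52), (12, 11), (14, 18), (15, 52), (17, 26), (18, 0), (20, 59), (21, 24)])
READ c @v12: history=[(7, 27), (8, 6)] -> pick v8 -> 6
Read results in order: ['47', '47', '6', '27', '42', 'NONE', '6', '12', '6']
NONE count = 1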